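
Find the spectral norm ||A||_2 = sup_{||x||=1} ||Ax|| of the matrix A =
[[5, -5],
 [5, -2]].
||A||_2 = sqrt((79 + sqrt(5341))/2) ≈ 8.7202 (= sqrt(largest eigenvalue of A^T A))

||A||_2 = sigma_max(A) = sqrt(lambda_max(A^T A)). Form the symmetric matrix M = A^T A =
[[50, -35],
 [-35, 29]].
Its characteristic polynomial (trace, determinant of M give the coefficients) is
  p(λ) = det(λ I - M) = λ^2 - 79λ + 225.
For λ^2 - 79λ + 225 the discriminant is 5341. It is nonnegative but not a perfect square, so the roots are real and irrational: λ = (79 ± sqrt(5341))/2 ≈ 76.0411, 2.9589.
So the eigenvalues of A^T A are ≈ 2.9589, 76.0411 (all ≥ 0, as they must be for A^T A). The largest is λ_max = (79 + sqrt(5341))/2 ≈ 76.0411, hence ||A||_2 = sqrt(λ_max) = sqrt((79 + sqrt(5341))/2) ≈ 8.7202.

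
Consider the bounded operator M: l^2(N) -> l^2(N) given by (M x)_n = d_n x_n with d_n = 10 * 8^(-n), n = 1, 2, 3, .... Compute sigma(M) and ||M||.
sigma(M) = {10 * 8^(-n) : n ≥ 1} ∪ {0}; ||M|| = 5/4

A bounded diagonal operator on l^2 with diagonal entries d_n has spectrum equal to the closure of {d_n : n ≥ 1}: every d_n is an eigenvalue (with eigenvector e_n), so {d_n} ⊂ sigma(M); the spectrum is closed, so its closure is too; and for lambda not in the closure, (M - lambda I) has bounded inverse (the diagonal entries 1/(d_n - lambda) are bounded). For our sequence d_n = 10 * 8^(-n), n = 1, 2, 3, ...:
  - {d_n} = {10 * 8^(-n) : n ≥ 1}; the only limit point is 0
  - closure = {10 * 8^(-n) : n ≥ 1} ∪ {0}
For the norm: a diagonal operator has ||M|| = sup_n |d_n|. Here d_n = 10 * 8^(-n) is positive and decreasing, so sup_n |d_n| = d_1 = 10/8 = 5/4. So ||M|| = 5/4.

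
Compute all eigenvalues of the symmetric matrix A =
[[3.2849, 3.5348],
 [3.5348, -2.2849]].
sigma(A) ≈ {-4, 5}

A is real symmetric, so its spectrum consists of real eigenvalues. Expanding the characteristic polynomial of the displayed matrix gives
  det(λ I - A) = p(λ) = λ^2 + (-1)λ + (-20).
Solving p(λ) = 0 yields eigenvalues ≈ -4, 5. (A is shown rounded to 4 decimals, so these recover the underlying integer eigenvalues to within that precision.)
Verification: the trace of A = 1 equals the sum of eigenvalues 1, and det(A) ≈ -20.0005 matches the eigenvalue product -20.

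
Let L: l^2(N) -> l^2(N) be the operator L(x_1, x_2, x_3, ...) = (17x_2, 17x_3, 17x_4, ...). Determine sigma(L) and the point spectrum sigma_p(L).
sigma(L) = closed disk {z in C : |z| ≤ 17}; sigma_p(L) = open disk {z in C : |z| < 17}

Note L = 17·V where V is the unit left shift (V x)_k = x_{k+1}; so sigma(L) = 17·sigma(V) and ||L|| = 17||V||. ||L x||^2 = 289sum_{k≥2} |x_k|^2 ≤ 289||x||^2, with equality on {x : x_1 = 0}, so ||L|| = 17. For any lambda with |lambda| < 17, set r = lambda/17 (|r| < 1); the vector x = (1, r, r^2, ...) is in l^2 and satisfies L x = 17(r, r^2, ...) = lambda x, so lambda is an eigenvalue. On the boundary |lambda| = 17 the geometric series diverges, so no l^2 eigenvector exists, but these lambda lie in the approximate point spectrum. Hence sigma(L) is the closed disk of radius 17 and sigma_p(L) is the open disk.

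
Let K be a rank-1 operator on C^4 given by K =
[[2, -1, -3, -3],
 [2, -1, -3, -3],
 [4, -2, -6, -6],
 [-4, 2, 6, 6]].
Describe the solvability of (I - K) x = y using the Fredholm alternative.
(I - K) is singular (det(I - K) = 0, i.e. 1 ∈ sigma(K)). (I - K) x = y is solvable iff y ⊥ ker((I - K)^*) = span{(-2, 1, 3, 3)}, i.e. iff -2y_1 + y_2 + 3y_3 + 3y_4 = 0. When solvable, the solutions are x = y + c·(-1, -1, -2, 2), c arbitrary (ker(I - K) = span{(-1, -1, -2, 2)}, dimension 1).

K has rank 1, so it is an outer product K = u v^T: every row of K is a multiple of one row vector. Reading off the entries, u = (-1, -1, -2, 2) and v = (-2, 1, 3, 3) (row i of K equals u_i·v^T). A rank-one matrix u v^T satisfies K u = u (v·u) and kills the (3)-dimensional subspace v^⊥, so its characteristic polynomial is lambda^3 (lambda - v·u) with v·u = tr K = 1. Hence the eigenvalues of I - K are 1 (multiplicity 3) and 1 - (1) = 0, so det(I - K) = 0. (Direct check: I - K =
[[-1, 1, 3, 3],
 [-2, 2, 3, 3],
 [-4, 2, 7, 6],
 [4, -2, -6, -5]]
has determinant 0.) So 1 is an eigenvalue of K and (I - K) is not invertible. The finite-dimensional Fredholm alternative says: either (I - K) is invertible, or ker(I - K) ≠ {0} and then range(I - K) = ker((I - K)^*)^⊥, with dim ker(I - K) = dim ker((I - K)^*). We are in the second case, so we need both kernels. Kernel of I - K: (I - K) u = u - u (v·u) = u - u = 0, so ker(I - K) = span{u} = span{(-1, -1, -2, 2)} (it is exactly 1-dimensional because rank(I - K) = 3). Kernel of the adjoint: K is real, so (I - K)^* = I - K^T = I - v u^T, and (I - v u^T) v = v - v (u·v) = 0; hence ker((I - K)^*) = span{v} = span{(-2, 1, 3, 3)}. Therefore (I - K) x = y is solvable iff <y, v> = 0, i.e. iff -2y_1 + y_2 + 3y_3 + 3y_4 = 0. When this holds, K y = u (v·y) = 0, so (I - K) y = y and x = y is a particular solution; the full solution set is the line x = y + c·u = y + c·(-1, -1, -2, 2), c ∈ C.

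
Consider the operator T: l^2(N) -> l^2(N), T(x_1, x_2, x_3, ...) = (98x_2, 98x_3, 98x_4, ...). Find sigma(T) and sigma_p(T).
sigma(T) = closed disk {z in C : |z| ≤ 98}; sigma_p(T) = open disk {z in C : |z| < 98}

Note T = 98·V where V is the unit left shift (V x)_k = x_{k+1}; so sigma(T) = 98·sigma(V) and ||T|| = 98||V||. ||T x||^2 = 9604sum_{k≥2} |x_k|^2 ≤ 9604||x||^2, with equality on {x : x_1 = 0}, so ||T|| = 98. For any lambda with |lambda| < 98, set r = lambda/98 (|r| < 1); the vector x = (1, r, r^2, ...) is in l^2 and satisfies T x = 98(r, r^2, ...) = lambda x, so lambda is an eigenvalue. On the boundary |lambda| = 98 the geometric series diverges, so no l^2 eigenvector exists, but these lambda lie in the approximate point spectrum. Hence sigma(T) is the closed disk of radius 98 and sigma_p(T) is the open disk.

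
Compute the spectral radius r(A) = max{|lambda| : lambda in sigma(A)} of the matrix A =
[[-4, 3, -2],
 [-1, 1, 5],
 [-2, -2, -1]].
r(A) ≈ 5.2612

The eigenvalues of A are the roots of its characteristic polynomial. With M = A (coefficients from the trace, the sum of principal 2x2 minors, and det A):
  p(λ) = det(λ I - M) = λ^3 + 4λ^2 + 8λ + 77.
No integer candidate from the rational root theorem (±divisors of 77) is a root, so the roots are irrational. The cubic discriminant is Δ = -136467 < 0, so there is one real root and a complex-conjugate pair. p(-6) = -43 and p(-5) = 12 have opposite signs, so a root lies in (-6, -5); Newton's method refines it to λ ≈ -5.2612. Dividing out (λ - (-5.2612)) leaves approximately λ^2 - 1.2612λ + 14.6354. For λ^2 - 1.2612λ + 14.6354 the discriminant is -56.9511. It is negative, so the remaining roots are the complex-conjugate pair λ ≈ 0.6306 ± 3.7733i. Their product equals the constant term, so |λ|^2 ≈ 14.6354 and |λ| ≈ 3.8256.
Thus the eigenvalues (to 4 decimals) are -5.2612 (modulus 5.2612); 0.6306 ± 3.7733i (modulus 3.8256). The spectral radius is the largest modulus: r(A) ≈ 5.2612. (Cross-check: r(A) ≤ ||A||_2 ≈ 5.726; equality holds whenever A is normal, though it can also hold for some non-normal A.)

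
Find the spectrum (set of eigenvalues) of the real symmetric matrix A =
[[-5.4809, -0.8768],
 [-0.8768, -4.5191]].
sigma(A) ≈ {-6, -4}

A is real symmetric, so its spectrum consists of real eigenvalues. Expanding the characteristic polynomial of the displayed matrix gives
  det(λ I - A) = p(λ) = λ^2 + (10)λ + (24).
Solving p(λ) = 0 yields eigenvalues ≈ -6, -4. (A is shown rounded to 4 decimals, so these recover the underlying integer eigenvalues to within that precision.)
Verification: the trace of A = -10 equals the sum of eigenvalues -10, and det(A) ≈ 24.0000 matches the eigenvalue product 24.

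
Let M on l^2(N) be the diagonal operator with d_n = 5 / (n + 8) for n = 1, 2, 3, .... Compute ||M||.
||M|| = 5/9 (attained at n = 1)

For M diagonal, ||M|| = sup_n |d_n| = sup_n 5/(n + 8). This is positive and strictly decreasing in n, so the supremum is attained at n = 1: d_1 = 5/(1 + 8) = 5/9. Hence ||M|| = 5/9.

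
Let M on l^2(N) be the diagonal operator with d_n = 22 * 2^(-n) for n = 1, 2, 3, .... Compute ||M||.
||M|| = 11 (attained at n = 1)

For M diagonal, ||M|| = sup_n |d_n|. The sequence d_n = 22 * 2^(-n) is positive and strictly decreasing (ratio 2^(-1) < 1), so the supremum is d_1 = 22/2 = 11. Hence ||M|| = 11.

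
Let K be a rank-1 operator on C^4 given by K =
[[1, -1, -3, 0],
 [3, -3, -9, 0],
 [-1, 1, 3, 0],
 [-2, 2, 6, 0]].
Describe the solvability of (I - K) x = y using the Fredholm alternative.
(I - K) is singular (det(I - K) = 0, i.e. 1 ∈ sigma(K)). (I - K) x = y is solvable iff y ⊥ ker((I - K)^*) = span{(1, -1, -3, 0)}, i.e. iff y_1 - y_2 - 3y_3 = 0. When solvable, the solutions are x = y + c·(1, 3, -1, -2), c arbitrary (ker(I - K) = span{(1, 3, -1, -2)}, dimension 1).

K has rank 1, so it is an outer product K = u v^T: every row of K is a multiple of one row vector. Reading off the entries, u = (1, 3, -1, -2) and v = (1, -1, -3, 0) (row i of K equals u_i·v^T). A rank-one matrix u v^T satisfies K u = u (v·u) and kills the (3)-dimensional subspace v^⊥, so its characteristic polynomial is lambda^3 (lambda - v·u) with v·u = tr K = 1. Hence the eigenvalues of I - K are 1 (multiplicity 3) and 1 - (1) = 0, so det(I - K) = 0. (Direct check: I - K =
[[0, 1, 3, 0],
 [-3, 4, 9, 0],
 [1, -1, -2, 0],
 [2, -2, -6, 1]]
has determinant 0.) So 1 is an eigenvalue of K and (I - K) is not invertible. The finite-dimensional Fredholm alternative says: either (I - K) is invertible, or ker(I - K) ≠ {0} and then range(I - K) = ker((I - K)^*)^⊥, with dim ker(I - K) = dim ker((I - K)^*). We are in the second case, so we need both kernels. Kernel of I - K: (I - K) u = u - u (v·u) = u - u = 0, so ker(I - K) = span{u} = span{(1, 3, -1, -2)} (it is exactly 1-dimensional because rank(I - K) = 3). Kernel of the adjoint: K is real, so (I - K)^* = I - K^T = I - v u^T, and (I - v u^T) v = v - v (u·v) = 0; hence ker((I - K)^*) = span{v} = span{(1, -1, -3, 0)}. Therefore (I - K) x = y is solvable iff <y, v> = 0, i.e. iff y_1 - y_2 - 3y_3 = 0. When this holds, K y = u (v·y) = 0, so (I - K) y = y and x = y is a particular solution; the full solution set is the line x = y + c·u = y + c·(1, 3, -1, -2), c ∈ C.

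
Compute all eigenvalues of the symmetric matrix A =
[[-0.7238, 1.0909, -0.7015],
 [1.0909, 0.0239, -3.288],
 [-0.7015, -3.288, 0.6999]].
sigma(A) ≈ {-3, -1, 4}

A is real symmetric, so its spectrum consists of real eigenvalues. Expanding the characteristic polynomial of the displayed matrix gives
  det(λ I - A) = p(λ) = λ^3 + (0)λ^2 + (-13)λ + (-12).
Solving p(λ) = 0 yields eigenvalues ≈ -3, -1, 4. (A is shown rounded to 4 decimals, so these recover the underlying integer eigenvalues to within that precision.)
Verification: the trace of A = 0 equals the sum of eigenvalues 0, and det(A) ≈ 12.0006 matches the eigenvalue product 12.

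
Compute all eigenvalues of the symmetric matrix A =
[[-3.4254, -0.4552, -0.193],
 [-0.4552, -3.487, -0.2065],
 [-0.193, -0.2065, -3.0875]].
sigma(A) ≈ {-4, -3} (-3 with multiplicity 2)

A is real symmetric, so its spectrum consists of real eigenvalues. Expanding the characteristic polynomial of the displayed matrix gives
  det(λ I - A) = p(λ) = λ^3 + (10)λ^2 + (33)λ + (35.9988).
Solving p(λ) = 0 yields eigenvalues ≈ -4, -3, -3. (A is shown rounded to 4 decimals, so these recover the underlying integer eigenvalues to within that precision.)
Verification: the trace of A = -10 equals the sum of eigenvalues -10, and det(A) ≈ -35.9988 matches the eigenvalue product -36.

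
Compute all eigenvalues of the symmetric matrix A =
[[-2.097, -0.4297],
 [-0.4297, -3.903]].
sigma(A) ≈ {-4, -2}

A is real symmetric, so its spectrum consists of real eigenvalues. Expanding the characteristic polynomial of the displayed matrix gives
  det(λ I - A) = p(λ) = λ^2 + (6)λ + (8).
Solving p(λ) = 0 yields eigenvalues ≈ -4, -2. (A is shown rounded to 4 decimals, so these recover the underlying integer eigenvalues to within that precision.)
Verification: the trace of A = -6 equals the sum of eigenvalues -6, and det(A) ≈ 7.9999 matches the eigenvalue product 8.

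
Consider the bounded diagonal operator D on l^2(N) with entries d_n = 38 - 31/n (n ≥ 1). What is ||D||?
||D|| = 38

For a diagonal operator on l^2 with entries d_n, ||D|| = sup_n |d_n|. Here d_1 = 7, d_2 = 45/2, ..., and d_n = 38 - 31/n increases monotonically toward 38. All terms lie in [7, 38), so |d_n| = d_n and the supremum is the limit 38, which is not attained by any individual d_n. Hence ||D|| = 38.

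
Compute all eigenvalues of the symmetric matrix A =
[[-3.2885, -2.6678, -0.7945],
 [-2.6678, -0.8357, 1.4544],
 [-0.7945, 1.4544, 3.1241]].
sigma(A) ≈ {-5, 0, 4}

A is real symmetric, so its spectrum consists of real eigenvalues. Expanding the characteristic polynomial of the displayed matrix gives
  det(λ I - A) = p(λ) = λ^3 + (1)λ^2 + (-20)λ + (0).
Solving p(λ) = 0 yields eigenvalues ≈ -5, 0, 4. (A is shown rounded to 4 decimals, so these recover the underlying integer eigenvalues to within that precision.)
Verification: the trace of A = -1 equals the sum of eigenvalues -1, and det(A) ≈ -0.0000 matches the eigenvalue product 0.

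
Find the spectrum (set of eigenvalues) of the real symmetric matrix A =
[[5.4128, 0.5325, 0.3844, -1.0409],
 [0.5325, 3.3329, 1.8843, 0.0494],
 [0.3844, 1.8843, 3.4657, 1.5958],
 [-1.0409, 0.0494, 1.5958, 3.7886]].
sigma(A) ≈ {1, 3, 6} (6 with multiplicity 2)

A is real symmetric, so its spectrum consists of real eigenvalues. Expanding the characteristic polynomial of the displayed matrix gives
  det(λ I - A) = p(λ) = λ^4 + (-16)λ^3 + (87)λ^2 + (-180)λ + (108).
Solving p(λ) = 0 yields eigenvalues ≈ 1, 3, 6, 6. (A is shown rounded to 4 decimals, so these recover the underlying integer eigenvalues to within that precision.)
Verification: the trace of A = 16 equals the sum of eigenvalues 16, and det(A) ≈ 107.9993 matches the eigenvalue product 108.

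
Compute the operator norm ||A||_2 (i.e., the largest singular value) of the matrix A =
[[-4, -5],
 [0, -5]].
||A||_2 = sqrt((66 + sqrt(2756))/2) ≈ 7.6973 (= sqrt(largest eigenvalue of A^T A))

||A||_2 = sigma_max(A) = sqrt(lambda_max(A^T A)). Form the symmetric matrix M = A^T A =
[[16, 20],
 [20, 50]].
Its characteristic polynomial (trace, determinant of M give the coefficients) is
  p(λ) = det(λ I - M) = λ^2 - 66λ + 400.
For λ^2 - 66λ + 400 the discriminant is 2756. It is nonnegative but not a perfect square, so the roots are real and irrational: λ = (66 ± sqrt(2756))/2 ≈ 59.2488, 6.7512.
So the eigenvalues of A^T A are ≈ 6.7512, 59.2488 (all ≥ 0, as they must be for A^T A). The largest is λ_max = (66 + sqrt(2756))/2 ≈ 59.2488, hence ||A||_2 = sqrt(λ_max) = sqrt((66 + sqrt(2756))/2) ≈ 7.6973.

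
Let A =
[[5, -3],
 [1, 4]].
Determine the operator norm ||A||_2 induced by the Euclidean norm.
||A||_2 = sqrt((51 + sqrt(485))/2) ≈ 6.0425 (= sqrt(largest eigenvalue of A^T A))

||A||_2 = sigma_max(A) = sqrt(lambda_max(A^T A)). Form the symmetric matrix M = A^T A =
[[26, -11],
 [-11, 25]].
Its characteristic polynomial (trace, determinant of M give the coefficients) is
  p(λ) = det(λ I - M) = λ^2 - 51λ + 529.
For λ^2 - 51λ + 529 the discriminant is 485. It is nonnegative but not a perfect square, so the roots are real and irrational: λ = (51 ± sqrt(485))/2 ≈ 36.5114, 14.4886.
So the eigenvalues of A^T A are ≈ 14.4886, 36.5114 (all ≥ 0, as they must be for A^T A). The largest is λ_max = (51 + sqrt(485))/2 ≈ 36.5114, hence ||A||_2 = sqrt(λ_max) = sqrt((51 + sqrt(485))/2) ≈ 6.0425.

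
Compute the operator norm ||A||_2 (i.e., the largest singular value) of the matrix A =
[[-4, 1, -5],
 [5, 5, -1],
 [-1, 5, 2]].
||A||_2 ≈ 8.0652 (= sqrt(largest eigenvalue of A^T A))

||A||_2 = sigma_max(A) = sqrt(lambda_max(A^T A)). Form the symmetric matrix M = A^T A =
[[42, 16, 13],
 [16, 51, 0],
 [13, 0, 30]].
Its characteristic polynomial (trace, sum of principal 2x2 minors, determinant of M give the coefficients) is
  p(λ) = det(λ I - M) = λ^3 - 123λ^2 + 4507λ - 47961.
No integer candidate from the rational root theorem (±divisors of 47961) is a root, so the roots are irrational. The cubic discriminant is Δ = 588091712 > 0, so there are three distinct real roots. p(18) = -855 and p(19) = 128 have opposite signs, so a root lies in (18, 19); Newton's method refines it to λ ≈ 18.8616. p(39) = 48 and p(40) = -481 have opposite signs, so a root lies in (39, 40); Newton's method refines it to λ ≈ 39.0915. p(65) = -56 and p(66) = 1209 have opposite signs, so a root lies in (65, 66); Newton's method refines it to λ ≈ 65.0468. Check (Vieta): the three roots sum to 123, matching tr M = 123.
So the eigenvalues of A^T A are ≈ 18.8616, 39.0915, 65.0468 (all ≥ 0, as they must be for A^T A). The largest is λ_max ≈ 65.0468, hence ||A||_2 = sqrt(λ_max) ≈ 8.0652.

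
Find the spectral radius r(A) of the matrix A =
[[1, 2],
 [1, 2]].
r(A) = 3

The eigenvalues of A are the roots of its characteristic polynomial. With M = A (coefficients from the trace and determinant):
  p(λ) = det(λ I - M) = λ^2 - 3λ.
For λ^2 - 3λ the discriminant is 9. It is a perfect square (3^2), so the roots are rational: λ = (3 ± 3)/2 = 3, 0.
Thus the eigenvalues (to 4 decimals) are 3 (modulus 3); 0 (modulus 0). The spectral radius is the largest modulus: r(A) = 3. (Cross-check: r(A) ≤ ||A||_2 ≈ 3.1623; equality holds whenever A is normal, though it can also hold for some non-normal A.)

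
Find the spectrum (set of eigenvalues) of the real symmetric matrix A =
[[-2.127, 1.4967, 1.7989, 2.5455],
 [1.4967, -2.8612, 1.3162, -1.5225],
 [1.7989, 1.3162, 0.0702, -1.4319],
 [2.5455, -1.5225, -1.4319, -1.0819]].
sigma(A) ≈ {-6, -3, 1, 2}

A is real symmetric, so its spectrum consists of real eigenvalues. Expanding the characteristic polynomial of the displayed matrix gives
  det(λ I - A) = p(λ) = λ^4 + (6)λ^3 + (-7)λ^2 + (-35.9986)λ + (35.9985).
Solving p(λ) = 0 yields eigenvalues ≈ -6, -3, 1, 2. (A is shown rounded to 4 decimals, so these recover the underlying integer eigenvalues to within that precision.)
Verification: the trace of A = -6 equals the sum of eigenvalues -6, and det(A) ≈ 35.9985 matches the eigenvalue product 36.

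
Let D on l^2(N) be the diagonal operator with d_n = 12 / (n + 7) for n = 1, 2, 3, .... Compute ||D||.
||D|| = 3/2 (attained at n = 1)

For D diagonal, ||D|| = sup_n |d_n| = sup_n 12/(n + 7). This is positive and strictly decreasing in n, so the supremum is attained at n = 1: d_1 = 12/(1 + 7) = 3/2. Hence ||D|| = 3/2.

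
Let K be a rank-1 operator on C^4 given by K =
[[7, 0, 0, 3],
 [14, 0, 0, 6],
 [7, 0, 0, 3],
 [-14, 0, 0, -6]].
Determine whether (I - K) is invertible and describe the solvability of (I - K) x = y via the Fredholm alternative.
(I - K) is singular (det(I - K) = 0, i.e. 1 ∈ sigma(K)). (I - K) x = y is solvable iff y ⊥ ker((I - K)^*) = span{(7, 0, 0, 3)}, i.e. iff 7y_1 + 3y_4 = 0. When solvable, the solutions are x = y + c·(1, 2, 1, -2), c arbitrary (ker(I - K) = span{(1, 2, 1, -2)}, dimension 1).

K has rank 1, so it is an outer product K = u v^T: every row of K is a multiple of one row vector. Reading off the entries, u = (1, 2, 1, -2) and v = (7, 0, 0, 3) (row i of K equals u_i·v^T). A rank-one matrix u v^T satisfies K u = u (v·u) and kills the (3)-dimensional subspace v^⊥, so its characteristic polynomial is lambda^3 (lambda - v·u) with v·u = tr K = 1. Hence the eigenvalues of I - K are 1 (multiplicity 3) and 1 - (1) = 0, so det(I - K) = 0. (Direct check: I - K =
[[-6, 0, 0, -3],
 [-14, 1, 0, -6],
 [-7, 0, 1, -3],
 [14, 0, 0, 7]]
has determinant 0.) So 1 is an eigenvalue of K and (I - K) is not invertible. The finite-dimensional Fredholm alternative says: either (I - K) is invertible, or ker(I - K) ≠ {0} and then range(I - K) = ker((I - K)^*)^⊥, with dim ker(I - K) = dim ker((I - K)^*). We are in the second case, so we need both kernels. Kernel of I - K: (I - K) u = u - u (v·u) = u - u = 0, so ker(I - K) = span{u} = span{(1, 2, 1, -2)} (it is exactly 1-dimensional because rank(I - K) = 3). Kernel of the adjoint: K is real, so (I - K)^* = I - K^T = I - v u^T, and (I - v u^T) v = v - v (u·v) = 0; hence ker((I - K)^*) = span{v} = span{(7, 0, 0, 3)}. Therefore (I - K) x = y is solvable iff <y, v> = 0, i.e. iff 7y_1 + 3y_4 = 0. When this holds, K y = u (v·y) = 0, so (I - K) y = y and x = y is a particular solution; the full solution set is the line x = y + c·u = y + c·(1, 2, 1, -2), c ∈ C.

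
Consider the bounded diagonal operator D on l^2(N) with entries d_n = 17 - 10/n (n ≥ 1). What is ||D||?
||D|| = 17

For a diagonal operator on l^2 with entries d_n, ||D|| = sup_n |d_n|. Here d_1 = 7, d_2 = 12, ..., and d_n = 17 - 10/n increases monotonically toward 17. All terms lie in [7, 17), so |d_n| = d_n and the supremum is the limit 17, which is not attained by any individual d_n. Hence ||D|| = 17.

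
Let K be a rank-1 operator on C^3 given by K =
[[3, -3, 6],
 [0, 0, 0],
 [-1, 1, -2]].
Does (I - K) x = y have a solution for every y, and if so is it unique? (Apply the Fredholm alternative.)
(I - K) is singular (det(I - K) = 0, i.e. 1 ∈ sigma(K)). (I - K) x = y is solvable iff y ⊥ ker((I - K)^*) = span{(1, -1, 2)}, i.e. iff y_1 - y_2 + 2y_3 = 0. When solvable, the solutions are x = y + c·(3, 0, -1), c arbitrary (ker(I - K) = span{(3, 0, -1)}, dimension 1).

K has rank 1, so it is an outer product K = u v^T: every row of K is a multiple of one row vector. Reading off the entries, u = (3, 0, -1) and v = (1, -1, 2) (row i of K equals u_i·v^T). A rank-one matrix u v^T satisfies K u = u (v·u) and kills the (2)-dimensional subspace v^⊥, so its characteristic polynomial is lambda^2 (lambda - v·u) with v·u = tr K = 1. Hence the eigenvalues of I - K are 1 (multiplicity 2) and 1 - (1) = 0, so det(I - K) = 0. (Direct check: I - K =
[[-2, 3, -6],
 [0, 1, 0],
 [1, -1, 3]]
has determinant 0.) So 1 is an eigenvalue of K and (I - K) is not invertible. The finite-dimensional Fredholm alternative says: either (I - K) is invertible, or ker(I - K) ≠ {0} and then range(I - K) = ker((I - K)^*)^⊥, with dim ker(I - K) = dim ker((I - K)^*). We are in the second case, so we need both kernels. Kernel of I - K: (I - K) u = u - u (v·u) = u - u = 0, so ker(I - K) = span{u} = span{(3, 0, -1)} (it is exactly 1-dimensional because rank(I - K) = 2). Kernel of the adjoint: K is real, so (I - K)^* = I - K^T = I - v u^T, and (I - v u^T) v = v - v (u·v) = 0; hence ker((I - K)^*) = span{v} = span{(1, -1, 2)}. Therefore (I - K) x = y is solvable iff <y, v> = 0, i.e. iff y_1 - y_2 + 2y_3 = 0. When this holds, K y = u (v·y) = 0, so (I - K) y = y and x = y is a particular solution; the full solution set is the line x = y + c·u = y + c·(3, 0, -1), c ∈ C.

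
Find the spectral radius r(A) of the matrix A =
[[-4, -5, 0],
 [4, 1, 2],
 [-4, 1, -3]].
r(A) = sqrt(23) ≈ 4.7958

The eigenvalues of A are the roots of its characteristic polynomial. With M = A (coefficients from the trace, the sum of principal 2x2 minors, and det A):
  p(λ) = det(λ I - M) = λ^3 + 6λ^2 + 23λ.
The constant term is 0, so λ = 0 is a root. Dividing out λ leaves p(λ) = λ(λ^2 + 6λ + 23). For λ^2 + 6λ + 23 the discriminant is -56. It is negative, so the roots are the complex-conjugate pair λ = -3 ± (sqrt(56)/2) i ≈ -3 ± 3.7417i. For a conjugate pair the product of the roots equals the constant term, so |λ|^2 = 23 and |λ| = sqrt(23) ≈ 4.7958.
Thus the eigenvalues (to 4 decimals) are -3 ± 3.7417i (modulus 4.7958); 0 (modulus 0). The spectral radius is the largest modulus: r(A) = sqrt(23) ≈ 4.7958. (Cross-check: r(A) ≤ ||A||_2 ≈ 8.0986; equality holds whenever A is normal, though it can also hold for some non-normal A.)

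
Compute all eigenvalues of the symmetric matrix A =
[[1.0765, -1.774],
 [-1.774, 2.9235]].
sigma(A) ≈ {0, 4}

A is real symmetric, so its spectrum consists of real eigenvalues. Expanding the characteristic polynomial of the displayed matrix gives
  det(λ I - A) = p(λ) = λ^2 + (-4)λ + (0).
Solving p(λ) = 0 yields eigenvalues ≈ 0, 4. (A is shown rounded to 4 decimals, so these recover the underlying integer eigenvalues to within that precision.)
Verification: the trace of A = 4 equals the sum of eigenvalues 4, and det(A) ≈ 0.0001 matches the eigenvalue product 0.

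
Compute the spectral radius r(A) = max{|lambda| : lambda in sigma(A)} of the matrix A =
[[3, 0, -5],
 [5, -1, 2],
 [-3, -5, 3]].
r(A) ≈ 7.8603

The eigenvalues of A are the roots of its characteristic polynomial. With M = A (coefficients from the trace, the sum of principal 2x2 minors, and det A):
  p(λ) = det(λ I - M) = λ^3 - 5λ^2 - 2λ - 161.
No integer candidate from the rational root theorem (±divisors of 161) is a root, so the roots are irrational. The cubic discriminant is Δ = -809215 < 0, so there is one real root and a complex-conjugate pair. p(7) = -77 and p(8) = 15 have opposite signs, so a root lies in (7, 8); Newton's method refines it to λ ≈ 7.8603. Dividing out (λ - (7.8603)) leaves approximately λ^2 + 2.8603λ + 20.4827. For λ^2 + 2.8603λ + 20.4827 the discriminant is -73.7496. It is negative, so the remaining roots are the complex-conjugate pair λ ≈ -1.4301 ± 4.2939i. Their product equals the constant term, so |λ|^2 ≈ 20.4827 and |λ| ≈ 4.5258.
Thus the eigenvalues (to 4 decimals) are 7.8603 (modulus 7.8603); -1.4301 ± 4.2939i (modulus 4.5258). The spectral radius is the largest modulus: r(A) ≈ 7.8603. (Cross-check: r(A) ≤ ||A||_2 ≈ 8.0046; equality holds whenever A is normal, though it can also hold for some non-normal A.)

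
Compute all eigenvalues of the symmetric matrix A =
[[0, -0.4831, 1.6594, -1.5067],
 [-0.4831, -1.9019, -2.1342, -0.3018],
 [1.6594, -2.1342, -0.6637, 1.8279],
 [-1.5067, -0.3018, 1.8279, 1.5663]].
sigma(A) ≈ {-4, -2, 2, 3}

A is real symmetric, so its spectrum consists of real eigenvalues. Expanding the characteristic polynomial of the displayed matrix gives
  det(λ I - A) = p(λ) = λ^4 + (1)λ^3 + (-16)λ^2 + (-4)λ + (47.9985).
Solving p(λ) = 0 yields eigenvalues ≈ -4, -2, 2, 3. (A is shown rounded to 4 decimals, so these recover the underlying integer eigenvalues to within that precision.)
Verification: the trace of A = -1 equals the sum of eigenvalues -1, and det(A) ≈ 47.9985 matches the eigenvalue product 48.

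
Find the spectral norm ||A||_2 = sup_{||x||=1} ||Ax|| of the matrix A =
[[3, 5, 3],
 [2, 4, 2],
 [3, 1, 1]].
||A||_2 ≈ 8.5892 (= sqrt(largest eigenvalue of A^T A))

||A||_2 = sigma_max(A) = sqrt(lambda_max(A^T A)). Form the symmetric matrix M = A^T A =
[[22, 26, 16],
 [26, 42, 24],
 [16, 24, 14]].
Its characteristic polynomial (trace, sum of principal 2x2 minors, determinant of M give the coefficients) is
  p(λ) = det(λ I - M) = λ^3 - 78λ^2 + 312λ - 16.
No integer candidate from the rational root theorem (±divisors of 16) is a root, so the roots are irrational. The cubic discriminant is Δ = 447386112 > 0, so there are three distinct real roots. p(0) = -16 and p(1) = 219 have opposite signs, so a root lies in (0, 1); Newton's method refines it to λ ≈ 0.052. p(4) = 48 and p(5) = -281 have opposite signs, so a root lies in (4, 5); Newton's method refines it to λ ≈ 4.1742. p(73) = -3885 and p(74) = 1168 have opposite signs, so a root lies in (73, 74); Newton's method refines it to λ ≈ 73.7738. Check (Vieta): the three roots sum to 78, matching tr M = 78.
So the eigenvalues of A^T A are ≈ 0.052, 4.1742, 73.7738 (all ≥ 0, as they must be for A^T A). The largest is λ_max ≈ 73.7738, hence ||A||_2 = sqrt(λ_max) ≈ 8.5892.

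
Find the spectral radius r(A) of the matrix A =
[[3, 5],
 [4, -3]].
r(A) = sqrt(116)/2 ≈ 5.3852

The eigenvalues of A are the roots of its characteristic polynomial. With M = A (coefficients from the trace and determinant):
  p(λ) = det(λ I - M) = λ^2 - 29.
For λ^2 - 29 the discriminant is 116. It is nonnegative but not a perfect square, so the roots are real and irrational: λ = ± sqrt(116)/2 ≈ 5.3852, -5.3852.
Thus the eigenvalues (to 4 decimals) are 5.3852 (modulus 5.3852); -5.3852 (modulus 5.3852). The spectral radius is the largest modulus: r(A) = sqrt(116)/2 ≈ 5.3852. (Cross-check: r(A) ≤ ||A||_2 ≈ 5.9083; equality holds whenever A is normal, though it can also hold for some non-normal A.)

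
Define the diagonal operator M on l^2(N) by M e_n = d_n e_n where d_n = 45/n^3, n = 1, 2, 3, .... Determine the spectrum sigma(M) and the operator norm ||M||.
sigma(M) = {45/n^3 : n ≥ 1} ∪ {0}; ||M|| = 45

A bounded diagonal operator on l^2 with diagonal entries d_n has spectrum equal to the closure of {d_n : n ≥ 1}: every d_n is an eigenvalue (with eigenvector e_n), so {d_n} ⊂ sigma(M); the spectrum is closed, so its closure is too; and for lambda not in the closure, (M - lambda I) has bounded inverse (the diagonal entries 1/(d_n - lambda) are bounded). For our sequence d_n = 45/n^3, n = 1, 2, 3, ...:
  - {d_n} = {45/n^3 : n ≥ 1}; the only limit point is 0
  - closure = {45/n^3 : n ≥ 1} ∪ {0}
For the norm: a diagonal operator has ||M|| = sup_n |d_n|. Here d_n = 45/n^3 is positive and decreasing, so sup_n |d_n| = d_1 = 45. So ||M|| = 45.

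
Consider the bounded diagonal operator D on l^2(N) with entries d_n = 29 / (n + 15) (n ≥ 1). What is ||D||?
||D|| = 29/16 (attained at n = 1)

For D diagonal, ||D|| = sup_n |d_n| = sup_n 29/(n + 15). This is positive and strictly decreasing in n, so the supremum is attained at n = 1: d_1 = 29/(1 + 15) = 29/16. Hence ||D|| = 29/16.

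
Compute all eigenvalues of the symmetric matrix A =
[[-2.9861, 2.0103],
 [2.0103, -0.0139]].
sigma(A) ≈ {-4, 1}

A is real symmetric, so its spectrum consists of real eigenvalues. Expanding the characteristic polynomial of the displayed matrix gives
  det(λ I - A) = p(λ) = λ^2 + (3)λ + (-4).
Solving p(λ) = 0 yields eigenvalues ≈ -4, 1. (A is shown rounded to 4 decimals, so these recover the underlying integer eigenvalues to within that precision.)
Verification: the trace of A = -3 equals the sum of eigenvalues -3, and det(A) ≈ -3.9998 matches the eigenvalue product -4.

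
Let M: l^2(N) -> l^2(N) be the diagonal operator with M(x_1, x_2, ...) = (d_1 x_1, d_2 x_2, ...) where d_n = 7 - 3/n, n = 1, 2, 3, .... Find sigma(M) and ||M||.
sigma(M) = {7 - 3/n : n ≥ 1} ∪ {7}; ||M|| = 7

A bounded diagonal operator on l^2 with diagonal entries d_n has spectrum equal to the closure of {d_n : n ≥ 1}: every d_n is an eigenvalue (with eigenvector e_n), so {d_n} ⊂ sigma(M); the spectrum is closed, so its closure is too; and for lambda not in the closure, (M - lambda I) has bounded inverse (the diagonal entries 1/(d_n - lambda) are bounded). For our sequence d_n = 7 - 3/n, n = 1, 2, 3, ...:
  - {d_n} = {7 - 3/n : n ≥ 1}; the only limit point is 7
  - closure = {7 - 3/n : n ≥ 1} ∪ {7}
For the norm: a diagonal operator has ||M|| = sup_n |d_n|. Here d_n = 7 - 3/n increases monotonically from d_1 = 4 toward 7, with all terms in [4, 7); so sup_n |d_n| = 7 (the supremum is the limit, not attained). So ||M|| = 7.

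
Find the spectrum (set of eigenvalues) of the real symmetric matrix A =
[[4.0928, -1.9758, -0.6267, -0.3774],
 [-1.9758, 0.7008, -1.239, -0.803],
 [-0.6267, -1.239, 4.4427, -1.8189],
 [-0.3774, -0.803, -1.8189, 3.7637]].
sigma(A) ≈ {-1, 3, 5, 6}

A is real symmetric, so its spectrum consists of real eigenvalues. Expanding the characteristic polynomial of the displayed matrix gives
  det(λ I - A) = p(λ) = λ^4 + (-13)λ^3 + (49)λ^2 + (-27)λ + (-90.0019).
Solving p(λ) = 0 yields eigenvalues ≈ -1, 3, 5, 6. (A is shown rounded to 4 decimals, so these recover the underlying integer eigenvalues to within that precision.)
Verification: the trace of A = 13 equals the sum of eigenvalues 13, and det(A) ≈ -90.0019 matches the eigenvalue product -90.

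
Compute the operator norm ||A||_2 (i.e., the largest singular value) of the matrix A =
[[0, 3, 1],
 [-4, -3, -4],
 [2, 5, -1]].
||A||_2 ≈ 7.8803 (= sqrt(largest eigenvalue of A^T A))

||A||_2 = sigma_max(A) = sqrt(lambda_max(A^T A)). Form the symmetric matrix M = A^T A =
[[20, 22, 14],
 [22, 43, 10],
 [14, 10, 18]].
Its characteristic polynomial (trace, sum of principal 2x2 minors, determinant of M give the coefficients) is
  p(λ) = det(λ I - M) = λ^3 - 81λ^2 + 1214λ - 2500.
No integer candidate from the rational root theorem (±divisors of 2500) is a root, so the roots are irrational. The cubic discriminant is Δ = 1454692180 > 0, so there are three distinct real roots. p(2) = -388 and p(3) = 440 have opposite signs, so a root lies in (2, 3); Newton's method refines it to λ ≈ 2.4466. p(16) = 284 and p(17) = -358 have opposite signs, so a root lies in (16, 17); Newton's method refines it to λ ≈ 16.4546. p(62) = -268 and p(63) = 2540 have opposite signs, so a root lies in (62, 63); Newton's method refines it to λ ≈ 62.0988. Check (Vieta): the three roots sum to 81, matching tr M = 81.
So the eigenvalues of A^T A are ≈ 2.4466, 16.4546, 62.0988 (all ≥ 0, as they must be for A^T A). The largest is λ_max ≈ 62.0988, hence ||A||_2 = sqrt(λ_max) ≈ 7.8803.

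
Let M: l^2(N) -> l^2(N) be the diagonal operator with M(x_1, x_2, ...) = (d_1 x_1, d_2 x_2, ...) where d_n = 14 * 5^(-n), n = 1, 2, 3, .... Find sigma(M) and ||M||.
sigma(M) = {14 * 5^(-n) : n ≥ 1} ∪ {0}; ||M|| = 14/5

A bounded diagonal operator on l^2 with diagonal entries d_n has spectrum equal to the closure of {d_n : n ≥ 1}: every d_n is an eigenvalue (with eigenvector e_n), so {d_n} ⊂ sigma(M); the spectrum is closed, so its closure is too; and for lambda not in the closure, (M - lambda I) has bounded inverse (the diagonal entries 1/(d_n - lambda) are bounded). For our sequence d_n = 14 * 5^(-n), n = 1, 2, 3, ...:
  - {d_n} = {14 * 5^(-n) : n ≥ 1}; the only limit point is 0
  - closure = {14 * 5^(-n) : n ≥ 1} ∪ {0}
For the norm: a diagonal operator has ||M|| = sup_n |d_n|. Here d_n = 14 * 5^(-n) is positive and decreasing, so sup_n |d_n| = d_1 = 14/5. So ||M|| = 14/5.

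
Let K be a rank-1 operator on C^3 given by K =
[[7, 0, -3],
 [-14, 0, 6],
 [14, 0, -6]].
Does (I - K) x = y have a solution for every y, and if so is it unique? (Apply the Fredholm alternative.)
(I - K) is singular (det(I - K) = 0, i.e. 1 ∈ sigma(K)). (I - K) x = y is solvable iff y ⊥ ker((I - K)^*) = span{(7, 0, -3)}, i.e. iff 7y_1 - 3y_3 = 0. When solvable, the solutions are x = y + c·(1, -2, 2), c arbitrary (ker(I - K) = span{(1, -2, 2)}, dimension 1).

K has rank 1, so it is an outer product K = u v^T: every row of K is a multiple of one row vector. Reading off the entries, u = (1, -2, 2) and v = (7, 0, -3) (row i of K equals u_i·v^T). A rank-one matrix u v^T satisfies K u = u (v·u) and kills the (2)-dimensional subspace v^⊥, so its characteristic polynomial is lambda^2 (lambda - v·u) with v·u = tr K = 1. Hence the eigenvalues of I - K are 1 (multiplicity 2) and 1 - (1) = 0, so det(I - K) = 0. (Direct check: I - K =
[[-6, 0, 3],
 [14, 1, -6],
 [-14, 0, 7]]
has determinant 0.) So 1 is an eigenvalue of K and (I - K) is not invertible. The finite-dimensional Fredholm alternative says: either (I - K) is invertible, or ker(I - K) ≠ {0} and then range(I - K) = ker((I - K)^*)^⊥, with dim ker(I - K) = dim ker((I - K)^*). We are in the second case, so we need both kernels. Kernel of I - K: (I - K) u = u - u (v·u) = u - u = 0, so ker(I - K) = span{u} = span{(1, -2, 2)} (it is exactly 1-dimensional because rank(I - K) = 2). Kernel of the adjoint: K is real, so (I - K)^* = I - K^T = I - v u^T, and (I - v u^T) v = v - v (u·v) = 0; hence ker((I - K)^*) = span{v} = span{(7, 0, -3)}. Therefore (I - K) x = y is solvable iff <y, v> = 0, i.e. iff 7y_1 - 3y_3 = 0. When this holds, K y = u (v·y) = 0, so (I - K) y = y and x = y is a particular solution; the full solution set is the line x = y + c·u = y + c·(1, -2, 2), c ∈ C.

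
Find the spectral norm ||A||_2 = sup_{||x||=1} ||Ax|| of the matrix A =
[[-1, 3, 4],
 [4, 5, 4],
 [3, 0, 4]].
||A||_2 ≈ 9.3662 (= sqrt(largest eigenvalue of A^T A))

||A||_2 = sigma_max(A) = sqrt(lambda_max(A^T A)). Form the symmetric matrix M = A^T A =
[[26, 17, 24],
 [17, 34, 32],
 [24, 32, 48]].
Its characteristic polynomial (trace, sum of principal 2x2 minors, determinant of M give the coefficients) is
  p(λ) = det(λ I - M) = λ^3 - 108λ^2 + 1875λ - 8464.
No integer candidate from the rational root theorem (±divisors of 8464) is a root, so the roots are irrational. The cubic discriminant is Δ = 907272036 > 0, so there are three distinct real roots. p(7) = -288 and p(8) = 136 have opposite signs, so a root lies in (7, 8); Newton's method refines it to λ ≈ 7.6324. p(12) = 212 and p(13) = -144 have opposite signs, so a root lies in (12, 13); Newton's method refines it to λ ≈ 12.641. p(87) = -4288 and p(88) = 1656 have opposite signs, so a root lies in (87, 88); Newton's method refines it to λ ≈ 87.7266. Check (Vieta): the three roots sum to 108, matching tr M = 108.
So the eigenvalues of A^T A are ≈ 7.6324, 12.641, 87.7266 (all ≥ 0, as they must be for A^T A). The largest is λ_max ≈ 87.7266, hence ||A||_2 = sqrt(λ_max) ≈ 9.3662.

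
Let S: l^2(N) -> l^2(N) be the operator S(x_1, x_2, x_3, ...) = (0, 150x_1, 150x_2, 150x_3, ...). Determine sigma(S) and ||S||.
sigma(S) = closed disk {z in C : |z| ≤ 150}; ||S|| = 150

Note S = 150·U where U is the unit right shift (U x)_k = x_{k-1} (with x_0 := 0); so ||S|| = 150||U|| and sigma(S) = 150·sigma(U). ||S x||^2 = sum_{k≥1} |150x_k|^2 = 22500||x||^2, so ||S|| = 150 and sigma(S) ⊂ {|z| ≤ 150}. For any |lambda| < 150, the equation (S - lambda I) x = 0 forces x_1 = 0, then 150x_k = lambda x_{k+1} ⇒ x = 0, so S has no eigenvalues. But (S - lambda I) is not surjective for |lambda| < 150: solving (S - lambda I) x = e_1 would require x_n proportional to (lambda/150)^(-n), which is not in l^2. So every |lambda| < 150 lies in the residual spectrum. The boundary |lambda| = 150 is in the approximate point spectrum (the spectrum is closed). Hence sigma(S) is the closed disk of radius 150.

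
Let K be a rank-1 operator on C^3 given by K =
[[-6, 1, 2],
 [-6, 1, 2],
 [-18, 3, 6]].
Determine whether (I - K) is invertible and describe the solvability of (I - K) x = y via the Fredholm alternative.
(I - K) is singular (det(I - K) = 0, i.e. 1 ∈ sigma(K)). (I - K) x = y is solvable iff y ⊥ ker((I - K)^*) = span{(-6, 1, 2)}, i.e. iff -6y_1 + y_2 + 2y_3 = 0. When solvable, the solutions are x = y + c·(1, 1, 3), c arbitrary (ker(I - K) = span{(1, 1, 3)}, dimension 1).

K has rank 1, so it is an outer product K = u v^T: every row of K is a multiple of one row vector. Reading off the entries, u = (1, 1, 3) and v = (-6, 1, 2) (row i of K equals u_i·v^T). A rank-one matrix u v^T satisfies K u = u (v·u) and kills the (2)-dimensional subspace v^⊥, so its characteristic polynomial is lambda^2 (lambda - v·u) with v·u = tr K = 1. Hence the eigenvalues of I - K are 1 (multiplicity 2) and 1 - (1) = 0, so det(I - K) = 0. (Direct check: I - K =
[[7, -1, -2],
 [6, 0, -2],
 [18, -3, -5]]
has determinant 0.) So 1 is an eigenvalue of K and (I - K) is not invertible. The finite-dimensional Fredholm alternative says: either (I - K) is invertible, or ker(I - K) ≠ {0} and then range(I - K) = ker((I - K)^*)^⊥, with dim ker(I - K) = dim ker((I - K)^*). We are in the second case, so we need both kernels. Kernel of I - K: (I - K) u = u - u (v·u) = u - u = 0, so ker(I - K) = span{u} = span{(1, 1, 3)} (it is exactly 1-dimensional because rank(I - K) = 2). Kernel of the adjoint: K is real, so (I - K)^* = I - K^T = I - v u^T, and (I - v u^T) v = v - v (u·v) = 0; hence ker((I - K)^*) = span{v} = span{(-6, 1, 2)}. Therefore (I - K) x = y is solvable iff <y, v> = 0, i.e. iff -6y_1 + y_2 + 2y_3 = 0. When this holds, K y = u (v·y) = 0, so (I - K) y = y and x = y is a particular solution; the full solution set is the line x = y + c·u = y + c·(1, 1, 3), c ∈ C.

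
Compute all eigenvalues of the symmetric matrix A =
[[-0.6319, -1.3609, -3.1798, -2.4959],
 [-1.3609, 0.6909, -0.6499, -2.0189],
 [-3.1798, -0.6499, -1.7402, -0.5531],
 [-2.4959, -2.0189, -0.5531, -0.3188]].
sigma(A) ≈ {-6, -1, 2, 3}

A is real symmetric, so its spectrum consists of real eigenvalues. Expanding the characteristic polynomial of the displayed matrix gives
  det(λ I - A) = p(λ) = λ^4 + (2)λ^3 + (-23)λ^2 + (12)λ + (36.0026).
Solving p(λ) = 0 yields eigenvalues ≈ -6, -1, 2, 3. (A is shown rounded to 4 decimals, so these recover the underlying integer eigenvalues to within that precision.)
Verification: the trace of A = -2 equals the sum of eigenvalues -2, and det(A) ≈ 36.0026 matches the eigenvalue product 36.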